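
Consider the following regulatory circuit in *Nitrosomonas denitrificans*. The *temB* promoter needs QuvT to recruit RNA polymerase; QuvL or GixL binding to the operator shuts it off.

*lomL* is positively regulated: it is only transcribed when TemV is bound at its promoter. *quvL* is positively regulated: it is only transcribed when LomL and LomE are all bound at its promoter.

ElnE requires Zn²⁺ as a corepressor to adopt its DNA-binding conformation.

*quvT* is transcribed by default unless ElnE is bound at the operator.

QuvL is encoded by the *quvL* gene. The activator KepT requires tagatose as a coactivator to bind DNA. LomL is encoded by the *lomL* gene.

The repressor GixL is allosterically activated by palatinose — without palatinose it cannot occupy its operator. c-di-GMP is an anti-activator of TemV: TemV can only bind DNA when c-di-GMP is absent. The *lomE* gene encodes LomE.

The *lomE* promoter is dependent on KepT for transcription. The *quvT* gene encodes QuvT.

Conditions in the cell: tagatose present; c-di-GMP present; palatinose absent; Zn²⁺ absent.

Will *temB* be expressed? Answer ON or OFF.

ON

Zn²⁺ is absent, so ElnE is inactive.
With no repressor bound, *quvT* is transcribed.
So QuvT is produced and active.
c-di-GMP is present, so TemV is inactive.
Required activator TemV is absent, so *lomL* is not transcribed.
So LomL is not produced.
Tagatose is present, so KepT is active.
No repressor is bound and KepT is active, so *lomE* is transcribed.
So LomE is produced and active.
Required activator LomL is absent, so *quvL* is not transcribed.
So QuvL is not produced.
Palatinose is absent, so GixL is inactive.
No repressor is bound and QuvT is active, so *temB* is transcribed.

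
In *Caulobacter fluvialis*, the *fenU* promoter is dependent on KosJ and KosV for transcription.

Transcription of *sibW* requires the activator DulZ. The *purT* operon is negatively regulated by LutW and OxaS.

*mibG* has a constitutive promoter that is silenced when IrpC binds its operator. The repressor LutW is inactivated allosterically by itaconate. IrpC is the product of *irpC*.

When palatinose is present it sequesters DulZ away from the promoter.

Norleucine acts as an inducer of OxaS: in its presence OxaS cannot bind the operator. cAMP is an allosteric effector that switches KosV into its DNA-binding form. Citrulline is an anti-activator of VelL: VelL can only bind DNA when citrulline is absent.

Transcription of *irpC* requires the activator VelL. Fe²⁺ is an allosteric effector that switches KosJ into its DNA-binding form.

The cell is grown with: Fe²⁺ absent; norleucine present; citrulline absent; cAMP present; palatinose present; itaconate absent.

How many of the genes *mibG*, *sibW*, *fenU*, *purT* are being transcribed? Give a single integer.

Citrulline is absent, so VelL is active.
No repressor is bound and VelL is active, so *irpC* is transcribed.
So IrpC is produced and active.
With repressor IrpC bound, *mibG* is not transcribed.
→ *mibG* is OFF.
Palatinose is present, so DulZ is inactive.
Required activator DulZ is absent, so *sibW* is not transcribed.
→ *sibW* is OFF.
Fe²⁺ is absent, so KosJ is inactive.
cAMP is present, so KosV is active.
Required activator KosJ is absent, so *fenU* is not transcribed.
→ *fenU* is OFF.
Itaconate is absent, so LutW is active.
Norleucine is present, so OxaS is inactive.
With repressor LutW bound, *purT* is not transcribed.
→ *purT* is OFF.
0 of the 4 genes are transcribed.

0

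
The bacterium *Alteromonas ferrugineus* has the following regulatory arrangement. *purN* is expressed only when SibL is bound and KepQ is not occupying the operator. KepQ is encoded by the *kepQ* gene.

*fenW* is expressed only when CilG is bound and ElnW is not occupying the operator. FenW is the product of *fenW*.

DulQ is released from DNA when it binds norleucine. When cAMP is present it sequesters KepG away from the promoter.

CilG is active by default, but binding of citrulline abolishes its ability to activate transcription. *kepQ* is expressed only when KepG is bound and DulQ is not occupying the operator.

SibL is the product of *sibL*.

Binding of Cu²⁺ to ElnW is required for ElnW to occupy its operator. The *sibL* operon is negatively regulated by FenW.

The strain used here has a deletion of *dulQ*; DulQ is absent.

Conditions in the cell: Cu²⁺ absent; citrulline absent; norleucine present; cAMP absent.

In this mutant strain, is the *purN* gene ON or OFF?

OFF

DulQ is non-functional in this strain, so it has no effect.
cAMP is absent, so KepG is active.
No repressor is bound and KepG is active, so *kepQ* is transcribed.
So KepQ is produced and active.
Citrulline is absent, so CilG is active.
Cu²⁺ is absent, so ElnW is inactive.
No repressor is bound and CilG is active, so *fenW* is transcribed.
So FenW is produced and active.
With repressor FenW bound, *sibL* is not transcribed.
So SibL is not produced.
With repressor KepQ bound, *purN* is not transcribed.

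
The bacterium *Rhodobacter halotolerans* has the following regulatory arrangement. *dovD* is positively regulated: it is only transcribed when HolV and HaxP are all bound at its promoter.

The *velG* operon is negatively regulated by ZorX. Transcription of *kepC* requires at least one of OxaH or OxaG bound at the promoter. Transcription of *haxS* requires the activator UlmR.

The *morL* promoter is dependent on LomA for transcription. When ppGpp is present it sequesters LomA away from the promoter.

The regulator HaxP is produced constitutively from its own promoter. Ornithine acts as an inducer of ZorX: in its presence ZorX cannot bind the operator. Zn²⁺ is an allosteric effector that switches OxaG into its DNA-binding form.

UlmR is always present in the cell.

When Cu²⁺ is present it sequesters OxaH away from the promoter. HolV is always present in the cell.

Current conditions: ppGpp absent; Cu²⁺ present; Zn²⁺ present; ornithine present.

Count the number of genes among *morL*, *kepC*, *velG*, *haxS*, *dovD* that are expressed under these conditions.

5

ppGpp is absent, so LomA is active.
No repressor is bound and LomA is active, so *morL* is transcribed.
→ *morL* is ON.
Cu²⁺ is present, so OxaH is inactive.
Zn²⁺ is present, so OxaG is active.
Activator OxaG is present, so *kepC* is transcribed.
→ *kepC* is ON.
Ornithine is present, so ZorX is inactive.
With no repressor bound, *velG* is transcribed.
→ *velG* is ON.
UlmR is produced constitutively and is active.
No repressor is bound and UlmR is active, so *haxS* is transcribed.
→ *haxS* is ON.
HolV is produced constitutively and is active.
HaxP is produced constitutively and is active.
No repressor is bound and HolV and HaxP are active, so *dovD* is transcribed.
→ *dovD* is ON.
5 of the 5 genes are transcribed.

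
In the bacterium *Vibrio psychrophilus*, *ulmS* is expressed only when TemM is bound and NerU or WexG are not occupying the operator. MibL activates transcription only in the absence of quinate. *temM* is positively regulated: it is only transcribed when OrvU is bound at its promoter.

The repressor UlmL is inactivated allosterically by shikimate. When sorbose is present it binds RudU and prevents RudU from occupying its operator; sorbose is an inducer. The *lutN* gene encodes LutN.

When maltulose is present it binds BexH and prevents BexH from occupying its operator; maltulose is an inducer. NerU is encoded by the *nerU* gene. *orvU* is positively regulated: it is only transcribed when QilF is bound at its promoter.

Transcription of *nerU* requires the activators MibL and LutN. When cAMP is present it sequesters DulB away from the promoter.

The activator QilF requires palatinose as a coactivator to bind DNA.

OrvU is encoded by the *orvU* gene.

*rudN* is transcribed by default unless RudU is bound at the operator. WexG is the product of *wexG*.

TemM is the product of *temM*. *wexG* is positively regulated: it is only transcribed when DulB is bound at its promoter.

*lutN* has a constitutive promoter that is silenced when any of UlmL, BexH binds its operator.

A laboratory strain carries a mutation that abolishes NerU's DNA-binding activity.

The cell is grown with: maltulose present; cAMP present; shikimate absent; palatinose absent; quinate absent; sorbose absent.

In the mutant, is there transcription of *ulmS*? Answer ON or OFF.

Palatinose is absent, so QilF is inactive.
Required activator QilF is absent, so *orvU* is not transcribed.
So OrvU is not produced.
Required activator OrvU is absent, so *temM* is not transcribed.
So TemM is not produced.
NerU is non-functional in this strain, so it has no effect.
cAMP is present, so DulB is inactive.
Required activator DulB is absent, so *wexG* is not transcribed.
So WexG is not produced.
Required activator TemM is absent, so *ulmS* is not transcribed.

OFF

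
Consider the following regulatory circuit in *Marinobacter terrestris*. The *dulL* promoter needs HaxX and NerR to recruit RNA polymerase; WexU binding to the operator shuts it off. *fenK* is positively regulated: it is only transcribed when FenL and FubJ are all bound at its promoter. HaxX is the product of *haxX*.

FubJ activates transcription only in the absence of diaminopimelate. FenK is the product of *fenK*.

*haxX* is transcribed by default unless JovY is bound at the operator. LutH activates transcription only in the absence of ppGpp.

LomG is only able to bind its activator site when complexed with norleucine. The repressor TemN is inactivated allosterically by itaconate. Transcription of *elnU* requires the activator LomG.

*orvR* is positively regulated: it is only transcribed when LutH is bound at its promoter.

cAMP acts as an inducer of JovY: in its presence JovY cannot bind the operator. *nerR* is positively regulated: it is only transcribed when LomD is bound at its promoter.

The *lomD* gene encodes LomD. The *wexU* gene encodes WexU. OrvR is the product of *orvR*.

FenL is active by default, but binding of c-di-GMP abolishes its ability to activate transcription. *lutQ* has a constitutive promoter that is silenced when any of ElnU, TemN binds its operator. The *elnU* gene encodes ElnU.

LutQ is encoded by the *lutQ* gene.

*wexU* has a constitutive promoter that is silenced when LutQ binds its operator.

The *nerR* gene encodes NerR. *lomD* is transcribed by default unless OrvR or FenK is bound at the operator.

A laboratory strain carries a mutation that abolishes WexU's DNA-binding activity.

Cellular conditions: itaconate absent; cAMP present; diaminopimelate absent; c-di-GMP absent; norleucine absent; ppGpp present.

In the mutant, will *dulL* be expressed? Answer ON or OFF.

OFF

cAMP is present, so JovY is inactive.
With no repressor bound, *haxX* is transcribed.
So HaxX is produced and active.
WexU is non-functional in this strain, so it has no effect.
ppGpp is present, so LutH is inactive.
Required activator LutH is absent, so *orvR* is not transcribed.
So OrvR is not produced.
c-di-GMP is absent, so FenL is active.
Diaminopimelate is absent, so FubJ is active.
No repressor is bound and FenL and FubJ are active, so *fenK* is transcribed.
So FenK is produced and active.
With repressor FenK bound, *lomD* is not transcribed.
So LomD is not produced.
Required activator LomD is absent, so *nerR* is not transcribed.
So NerR is not produced.
Required activator NerR is absent, so *dulL* is not transcribed.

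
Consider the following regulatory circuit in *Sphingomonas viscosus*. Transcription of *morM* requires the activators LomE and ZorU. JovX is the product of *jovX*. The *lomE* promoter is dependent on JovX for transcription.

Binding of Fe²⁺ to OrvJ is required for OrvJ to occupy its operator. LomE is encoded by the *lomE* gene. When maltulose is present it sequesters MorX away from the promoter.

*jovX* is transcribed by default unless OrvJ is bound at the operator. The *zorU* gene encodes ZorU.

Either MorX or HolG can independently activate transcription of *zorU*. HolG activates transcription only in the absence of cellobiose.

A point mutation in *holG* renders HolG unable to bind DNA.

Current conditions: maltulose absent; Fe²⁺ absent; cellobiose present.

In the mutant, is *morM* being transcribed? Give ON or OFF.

Fe²⁺ is absent, so OrvJ is inactive.
With no repressor bound, *jovX* is transcribed.
So JovX is produced and active.
No repressor is bound and JovX is active, so *lomE* is transcribed.
So LomE is produced and active.
Maltulose is absent, so MorX is active.
HolG is non-functional in this strain, so it has no effect.
Activator MorX is present, so *zorU* is transcribed.
So ZorU is produced and active.
No repressor is bound and LomE and ZorU are active, so *morM* is transcribed.

ON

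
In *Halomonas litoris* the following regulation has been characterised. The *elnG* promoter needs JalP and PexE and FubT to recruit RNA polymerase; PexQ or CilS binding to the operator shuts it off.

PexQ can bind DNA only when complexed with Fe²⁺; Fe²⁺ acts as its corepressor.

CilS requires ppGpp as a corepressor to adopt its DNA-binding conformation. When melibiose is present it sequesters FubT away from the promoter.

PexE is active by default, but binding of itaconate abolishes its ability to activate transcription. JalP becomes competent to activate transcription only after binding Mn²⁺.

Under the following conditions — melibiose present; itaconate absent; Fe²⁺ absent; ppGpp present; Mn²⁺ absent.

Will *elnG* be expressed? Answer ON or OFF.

OFF

Mn²⁺ is absent, so JalP is inactive.
Fe²⁺ is absent, so PexQ is inactive.
Itaconate is absent, so PexE is active.
ppGpp is present, so CilS is active.
Melibiose is present, so FubT is inactive.
With repressor CilS bound, *elnG* is not transcribed.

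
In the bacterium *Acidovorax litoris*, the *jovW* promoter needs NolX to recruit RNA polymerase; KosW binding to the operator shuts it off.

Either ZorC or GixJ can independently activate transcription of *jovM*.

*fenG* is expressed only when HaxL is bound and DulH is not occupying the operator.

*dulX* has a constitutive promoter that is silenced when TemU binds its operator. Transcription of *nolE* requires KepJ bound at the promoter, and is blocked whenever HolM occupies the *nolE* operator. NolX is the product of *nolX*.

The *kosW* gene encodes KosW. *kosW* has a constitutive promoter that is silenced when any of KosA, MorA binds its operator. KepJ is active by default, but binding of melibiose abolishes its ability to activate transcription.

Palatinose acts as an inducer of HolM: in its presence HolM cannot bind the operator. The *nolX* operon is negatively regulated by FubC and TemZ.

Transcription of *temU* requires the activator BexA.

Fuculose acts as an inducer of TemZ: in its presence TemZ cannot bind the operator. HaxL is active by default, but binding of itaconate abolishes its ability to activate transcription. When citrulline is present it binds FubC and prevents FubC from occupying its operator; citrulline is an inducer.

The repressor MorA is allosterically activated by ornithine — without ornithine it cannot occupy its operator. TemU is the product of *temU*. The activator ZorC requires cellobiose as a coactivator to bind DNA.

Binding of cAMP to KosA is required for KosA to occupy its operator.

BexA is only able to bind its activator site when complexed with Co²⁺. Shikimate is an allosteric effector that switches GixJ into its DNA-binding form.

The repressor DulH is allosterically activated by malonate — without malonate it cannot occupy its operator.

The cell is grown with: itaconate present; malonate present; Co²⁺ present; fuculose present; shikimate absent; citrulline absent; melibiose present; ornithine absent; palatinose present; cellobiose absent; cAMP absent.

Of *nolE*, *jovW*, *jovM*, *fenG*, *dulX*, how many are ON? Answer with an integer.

Palatinose is present, so HolM is inactive.
Melibiose is present, so KepJ is inactive.
Required activator KepJ is absent, so *nolE* is not transcribed.
→ *nolE* is OFF.
cAMP is absent, so KosA is inactive.
Ornithine is absent, so MorA is inactive.
With no repressor bound, *kosW* is transcribed.
So KosW is produced and active.
Citrulline is absent, so FubC is active.
Fuculose is present, so TemZ is inactive.
With repressor FubC bound, *nolX* is not transcribed.
So NolX is not produced.
With repressor KosW bound, *jovW* is not transcribed.
→ *jovW* is OFF.
Cellobiose is absent, so ZorC is inactive.
Shikimate is absent, so GixJ is inactive.
No activator is available at the *jovM* promoter, so *jovM* is not transcribed.
→ *jovM* is OFF.
Malonate is present, so DulH is active.
Itaconate is present, so HaxL is inactive.
With repressor DulH bound, *fenG* is not transcribed.
→ *fenG* is OFF.
Co²⁺ is present, so BexA is active.
No repressor is bound and BexA is active, so *temU* is transcribed.
So TemU is produced and active.
With repressor TemU bound, *dulX* is not transcribed.
→ *dulX* is OFF.
0 of the 5 genes are transcribed.

0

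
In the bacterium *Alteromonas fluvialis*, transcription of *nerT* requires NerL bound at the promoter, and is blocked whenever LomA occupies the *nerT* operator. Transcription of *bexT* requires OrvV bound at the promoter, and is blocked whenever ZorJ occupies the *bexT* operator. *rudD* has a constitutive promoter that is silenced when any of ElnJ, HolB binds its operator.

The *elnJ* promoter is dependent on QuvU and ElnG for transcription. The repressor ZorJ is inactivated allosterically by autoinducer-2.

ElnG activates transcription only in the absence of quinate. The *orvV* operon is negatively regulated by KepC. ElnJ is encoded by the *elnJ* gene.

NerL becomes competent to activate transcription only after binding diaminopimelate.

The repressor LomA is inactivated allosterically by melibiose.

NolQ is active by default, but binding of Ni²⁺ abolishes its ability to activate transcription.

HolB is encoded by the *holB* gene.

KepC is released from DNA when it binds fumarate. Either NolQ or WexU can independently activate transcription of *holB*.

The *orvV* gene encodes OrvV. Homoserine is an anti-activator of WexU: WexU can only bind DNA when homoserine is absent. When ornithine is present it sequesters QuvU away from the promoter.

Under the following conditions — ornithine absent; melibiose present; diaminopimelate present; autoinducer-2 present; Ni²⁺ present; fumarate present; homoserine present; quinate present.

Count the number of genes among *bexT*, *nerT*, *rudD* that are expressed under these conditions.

3

Fumarate is present, so KepC is inactive.
With no repressor bound, *orvV* is transcribed.
So OrvV is produced and active.
Autoinducer-2 is present, so ZorJ is inactive.
No repressor is bound and OrvV is active, so *bexT* is transcribed.
→ *bexT* is ON.
Diaminopimelate is present, so NerL is active.
Melibiose is present, so LomA is inactive.
No repressor is bound and NerL is active, so *nerT* is transcribed.
→ *nerT* is ON.
Ornithine is absent, so QuvU is active.
Quinate is present, so ElnG is inactive.
Required activator ElnG is absent, so *elnJ* is not transcribed.
So ElnJ is not produced.
Ni²⁺ is present, so NolQ is inactive.
Homoserine is present, so WexU is inactive.
No activator is available at the *holB* promoter, so *holB* is not transcribed.
So HolB is not produced.
With no repressor bound, *rudD* is transcribed.
→ *rudD* is ON.
3 of the 3 genes are transcribed.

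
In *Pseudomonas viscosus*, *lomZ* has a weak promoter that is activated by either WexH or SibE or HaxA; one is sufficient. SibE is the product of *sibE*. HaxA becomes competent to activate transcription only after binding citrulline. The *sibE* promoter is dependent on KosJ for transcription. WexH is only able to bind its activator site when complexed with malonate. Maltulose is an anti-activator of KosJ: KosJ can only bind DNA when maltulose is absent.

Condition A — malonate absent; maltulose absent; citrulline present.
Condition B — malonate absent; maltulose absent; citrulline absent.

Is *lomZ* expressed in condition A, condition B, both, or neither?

both

Condition A:
Malonate is absent, so WexH is inactive.
Maltulose is absent, so KosJ is active.
No repressor is bound and KosJ is active, so *sibE* is transcribed.
So SibE is produced and active.
Citrulline is present, so HaxA is active.
Activator SibE is present, so *lomZ* is transcribed.
→ *lomZ* is ON in A.
Condition B:
Malonate is absent, so WexH is inactive.
Maltulose is absent, so KosJ is active.
No repressor is bound and KosJ is active, so *sibE* is transcribed.
So SibE is produced and active.
Citrulline is absent, so HaxA is inactive.
Activator SibE is present, so *lomZ* is transcribed.
→ *lomZ* is ON in B.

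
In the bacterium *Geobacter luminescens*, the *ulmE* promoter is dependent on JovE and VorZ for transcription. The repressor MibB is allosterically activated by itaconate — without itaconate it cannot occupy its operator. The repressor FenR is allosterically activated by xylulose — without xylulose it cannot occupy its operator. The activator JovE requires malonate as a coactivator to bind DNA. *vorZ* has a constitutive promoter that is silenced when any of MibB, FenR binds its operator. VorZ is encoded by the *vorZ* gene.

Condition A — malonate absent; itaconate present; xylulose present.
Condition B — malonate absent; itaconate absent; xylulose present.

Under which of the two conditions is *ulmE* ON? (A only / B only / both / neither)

neither

Condition A:
Malonate is absent, so JovE is inactive.
Itaconate is present, so MibB is active.
Xylulose is present, so FenR is active.
With repressor MibB bound, *vorZ* is not transcribed.
So VorZ is not produced.
Required activator JovE is absent, so *ulmE* is not transcribed.
→ *ulmE* is OFF in A.
Condition B:
Malonate is absent, so JovE is inactive.
Itaconate is absent, so MibB is inactive.
Xylulose is present, so FenR is active.
With repressor FenR bound, *vorZ* is not transcribed.
So VorZ is not produced.
Required activator JovE is absent, so *ulmE* is not transcribed.
→ *ulmE* is OFF in B.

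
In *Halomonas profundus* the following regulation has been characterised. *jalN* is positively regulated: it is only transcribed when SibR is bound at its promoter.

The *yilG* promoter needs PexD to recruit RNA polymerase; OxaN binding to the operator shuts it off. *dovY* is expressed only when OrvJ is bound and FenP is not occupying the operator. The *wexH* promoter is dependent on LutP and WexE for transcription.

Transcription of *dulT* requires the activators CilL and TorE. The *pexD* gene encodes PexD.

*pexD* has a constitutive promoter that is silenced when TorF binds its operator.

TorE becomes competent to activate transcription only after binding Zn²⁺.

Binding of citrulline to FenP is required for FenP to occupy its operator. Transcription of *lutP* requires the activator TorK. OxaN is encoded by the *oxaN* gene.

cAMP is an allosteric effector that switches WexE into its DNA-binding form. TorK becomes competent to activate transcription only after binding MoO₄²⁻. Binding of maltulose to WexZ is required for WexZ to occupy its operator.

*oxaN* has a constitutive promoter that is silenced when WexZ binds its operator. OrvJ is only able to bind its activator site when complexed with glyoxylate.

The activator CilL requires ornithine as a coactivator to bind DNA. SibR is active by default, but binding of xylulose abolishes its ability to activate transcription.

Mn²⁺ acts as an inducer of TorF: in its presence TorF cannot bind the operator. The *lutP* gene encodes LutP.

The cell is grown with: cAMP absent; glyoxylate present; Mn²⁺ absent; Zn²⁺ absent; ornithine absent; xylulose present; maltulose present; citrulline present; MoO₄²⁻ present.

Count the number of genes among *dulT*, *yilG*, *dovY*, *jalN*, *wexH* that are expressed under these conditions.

0

Ornithine is absent, so CilL is inactive.
Zn²⁺ is absent, so TorE is inactive.
Required activator CilL is absent, so *dulT* is not transcribed.
→ *dulT* is OFF.
Maltulose is present, so WexZ is active.
With repressor WexZ bound, *oxaN* is not transcribed.
So OxaN is not produced.
Mn²⁺ is absent, so TorF is active.
With repressor TorF bound, *pexD* is not transcribed.
So PexD is not produced.
Required activator PexD is absent, so *yilG* is not transcribed.
→ *yilG* is OFF.
Glyoxylate is present, so OrvJ is active.
Citrulline is present, so FenP is active.
With repressor FenP bound, *dovY* is not transcribed.
→ *dovY* is OFF.
Xylulose is present, so SibR is inactive.
Required activator SibR is absent, so *jalN* is not transcribed.
→ *jalN* is OFF.
MoO₄²⁻ is present, so TorK is active.
No repressor is bound and TorK is active, so *lutP* is transcribed.
So LutP is produced and active.
cAMP is absent, so WexE is inactive.
Required activator WexE is absent, so *wexH* is not transcribed.
→ *wexH* is OFF.
0 of the 5 genes are transcribed.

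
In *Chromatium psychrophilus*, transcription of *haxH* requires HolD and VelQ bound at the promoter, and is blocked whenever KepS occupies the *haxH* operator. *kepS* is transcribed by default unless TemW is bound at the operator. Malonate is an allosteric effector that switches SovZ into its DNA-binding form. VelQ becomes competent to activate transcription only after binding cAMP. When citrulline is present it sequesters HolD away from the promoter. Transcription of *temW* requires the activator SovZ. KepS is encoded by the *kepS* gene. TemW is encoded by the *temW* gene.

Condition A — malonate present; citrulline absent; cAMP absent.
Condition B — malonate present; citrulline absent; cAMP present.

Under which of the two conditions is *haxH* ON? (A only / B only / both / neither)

B only

Condition A:
Malonate is present, so SovZ is active.
No repressor is bound and SovZ is active, so *temW* is transcribed.
So TemW is produced and active.
With repressor TemW bound, *kepS* is not transcribed.
So KepS is not produced.
Citrulline is absent, so HolD is active.
cAMP is absent, so VelQ is inactive.
Required activator VelQ is absent, so *haxH* is not transcribed.
→ *haxH* is OFF in A.
Condition B:
Malonate is present, so SovZ is active.
No repressor is bound and SovZ is active, so *temW* is transcribed.
So TemW is produced and active.
With repressor TemW bound, *kepS* is not transcribed.
So KepS is not produced.
Citrulline is absent, so HolD is active.
cAMP is present, so VelQ is active.
No repressor is bound and HolD and VelQ are active, so *haxH* is transcribed.
→ *haxH* is ON in B.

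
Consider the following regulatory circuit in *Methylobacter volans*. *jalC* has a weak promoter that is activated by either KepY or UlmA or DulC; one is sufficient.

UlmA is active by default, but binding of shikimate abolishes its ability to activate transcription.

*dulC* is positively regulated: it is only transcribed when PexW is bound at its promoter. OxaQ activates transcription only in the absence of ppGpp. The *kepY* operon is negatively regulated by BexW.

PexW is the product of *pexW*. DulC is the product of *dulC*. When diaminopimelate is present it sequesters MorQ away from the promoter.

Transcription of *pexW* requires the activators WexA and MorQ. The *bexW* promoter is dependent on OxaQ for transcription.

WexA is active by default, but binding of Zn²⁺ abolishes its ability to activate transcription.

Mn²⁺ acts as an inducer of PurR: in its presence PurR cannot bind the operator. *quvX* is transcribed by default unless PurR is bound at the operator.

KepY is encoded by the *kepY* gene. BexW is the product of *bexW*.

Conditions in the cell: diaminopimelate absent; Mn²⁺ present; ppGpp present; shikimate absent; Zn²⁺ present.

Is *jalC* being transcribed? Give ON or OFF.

ON

ppGpp is present, so OxaQ is inactive.
Required activator OxaQ is absent, so *bexW* is not transcribed.
So BexW is not produced.
With no repressor bound, *kepY* is transcribed.
So KepY is produced and active.
Shikimate is absent, so UlmA is active.
Zn²⁺ is present, so WexA is inactive.
Diaminopimelate is absent, so MorQ is active.
Required activator WexA is absent, so *pexW* is not transcribed.
So PexW is not produced.
Required activator PexW is absent, so *dulC* is not transcribed.
So DulC is not produced.
Activator KepY is present, so *jalC* is transcribed.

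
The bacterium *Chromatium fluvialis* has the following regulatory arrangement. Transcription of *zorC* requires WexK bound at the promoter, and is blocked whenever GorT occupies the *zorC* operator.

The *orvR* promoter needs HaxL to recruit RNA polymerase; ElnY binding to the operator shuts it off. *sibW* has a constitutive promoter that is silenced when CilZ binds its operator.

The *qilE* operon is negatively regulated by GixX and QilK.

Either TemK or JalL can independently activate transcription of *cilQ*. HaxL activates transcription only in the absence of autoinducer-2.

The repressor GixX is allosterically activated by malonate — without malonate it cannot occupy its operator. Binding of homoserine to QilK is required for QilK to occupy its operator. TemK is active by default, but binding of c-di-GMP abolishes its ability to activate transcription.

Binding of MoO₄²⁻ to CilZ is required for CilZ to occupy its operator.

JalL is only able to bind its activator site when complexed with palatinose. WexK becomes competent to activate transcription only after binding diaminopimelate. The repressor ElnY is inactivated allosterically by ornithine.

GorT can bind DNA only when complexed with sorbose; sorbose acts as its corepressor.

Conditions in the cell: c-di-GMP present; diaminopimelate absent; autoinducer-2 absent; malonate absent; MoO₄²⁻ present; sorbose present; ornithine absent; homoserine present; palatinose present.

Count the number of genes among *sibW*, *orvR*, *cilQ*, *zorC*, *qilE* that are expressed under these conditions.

MoO₄²⁻ is present, so CilZ is active.
With repressor CilZ bound, *sibW* is not transcribed.
→ *sibW* is OFF.
Autoinducer-2 is absent, so HaxL is active.
Ornithine is absent, so ElnY is active.
With repressor ElnY bound, *orvR* is not transcribed.
→ *orvR* is OFF.
c-di-GMP is present, so TemK is inactive.
Palatinose is present, so JalL is active.
Activator JalL is present, so *cilQ* is transcribed.
→ *cilQ* is ON.
Diaminopimelate is absent, so WexK is inactive.
Sorbose is present, so GorT is active.
With repressor GorT bound, *zorC* is not transcribed.
→ *zorC* is OFF.
Malonate is absent, so GixX is inactive.
Homoserine is present, so QilK is active.
With repressor QilK bound, *qilE* is not transcribed.
→ *qilE* is OFF.
1 of the 5 genes is transcribed.

1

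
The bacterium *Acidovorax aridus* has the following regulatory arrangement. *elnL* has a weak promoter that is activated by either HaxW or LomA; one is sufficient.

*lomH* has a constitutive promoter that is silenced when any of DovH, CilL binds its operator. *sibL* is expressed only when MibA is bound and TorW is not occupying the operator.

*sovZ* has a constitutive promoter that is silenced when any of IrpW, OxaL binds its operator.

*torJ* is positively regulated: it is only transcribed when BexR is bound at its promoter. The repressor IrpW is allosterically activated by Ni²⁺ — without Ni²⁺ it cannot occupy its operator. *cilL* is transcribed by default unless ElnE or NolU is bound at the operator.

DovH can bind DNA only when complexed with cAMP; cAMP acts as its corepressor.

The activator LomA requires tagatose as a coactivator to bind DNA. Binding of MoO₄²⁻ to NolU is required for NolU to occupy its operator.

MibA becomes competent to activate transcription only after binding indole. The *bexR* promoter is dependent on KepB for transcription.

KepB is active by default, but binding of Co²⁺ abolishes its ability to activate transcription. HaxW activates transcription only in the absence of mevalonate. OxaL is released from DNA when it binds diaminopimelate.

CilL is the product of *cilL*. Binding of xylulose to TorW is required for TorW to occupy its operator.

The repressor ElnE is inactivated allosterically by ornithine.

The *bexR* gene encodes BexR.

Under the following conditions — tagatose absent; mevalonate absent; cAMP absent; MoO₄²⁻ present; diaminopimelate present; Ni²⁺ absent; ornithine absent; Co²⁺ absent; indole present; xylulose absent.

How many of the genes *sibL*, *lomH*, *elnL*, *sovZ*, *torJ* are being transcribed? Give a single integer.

5

Xylulose is absent, so TorW is inactive.
Indole is present, so MibA is active.
No repressor is bound and MibA is active, so *sibL* is transcribed.
→ *sibL* is ON.
cAMP is absent, so DovH is inactive.
Ornithine is absent, so ElnE is active.
MoO₄²⁻ is present, so NolU is active.
With repressor ElnE bound, *cilL* is not transcribed.
So CilL is not produced.
With no repressor bound, *lomH* is transcribed.
→ *lomH* is ON.
Mevalonate is absent, so HaxW is active.
Tagatose is absent, so LomA is inactive.
Activator HaxW is present, so *elnL* is transcribed.
→ *elnL* is ON.
Ni²⁺ is absent, so IrpW is inactive.
Diaminopimelate is present, so OxaL is inactive.
With no repressor bound, *sovZ* is transcribed.
→ *sovZ* is ON.
Co²⁺ is absent, so KepB is active.
No repressor is bound and KepB is active, so *bexR* is transcribed.
So BexR is produced and active.
No repressor is bound and BexR is active, so *torJ* is transcribed.
→ *torJ* is ON.
5 of the 5 genes are transcribed.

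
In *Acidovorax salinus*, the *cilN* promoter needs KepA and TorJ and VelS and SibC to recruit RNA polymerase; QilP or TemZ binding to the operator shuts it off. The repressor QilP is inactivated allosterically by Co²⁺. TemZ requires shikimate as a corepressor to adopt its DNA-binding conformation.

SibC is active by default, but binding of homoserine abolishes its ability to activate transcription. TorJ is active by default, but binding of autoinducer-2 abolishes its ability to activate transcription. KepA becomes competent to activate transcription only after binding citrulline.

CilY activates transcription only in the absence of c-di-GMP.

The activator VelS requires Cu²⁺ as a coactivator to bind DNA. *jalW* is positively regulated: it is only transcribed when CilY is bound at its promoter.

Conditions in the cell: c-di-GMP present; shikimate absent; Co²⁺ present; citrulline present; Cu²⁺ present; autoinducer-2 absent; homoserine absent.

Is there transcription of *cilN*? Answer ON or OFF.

Co²⁺ is present, so QilP is inactive.
Citrulline is present, so KepA is active.
Autoinducer-2 is absent, so TorJ is active.
Cu²⁺ is present, so VelS is active.
Homoserine is absent, so SibC is active.
Shikimate is absent, so TemZ is inactive.
No repressor is bound and KepA and TorJ and VelS and SibC are active, so *cilN* is transcribed.

ON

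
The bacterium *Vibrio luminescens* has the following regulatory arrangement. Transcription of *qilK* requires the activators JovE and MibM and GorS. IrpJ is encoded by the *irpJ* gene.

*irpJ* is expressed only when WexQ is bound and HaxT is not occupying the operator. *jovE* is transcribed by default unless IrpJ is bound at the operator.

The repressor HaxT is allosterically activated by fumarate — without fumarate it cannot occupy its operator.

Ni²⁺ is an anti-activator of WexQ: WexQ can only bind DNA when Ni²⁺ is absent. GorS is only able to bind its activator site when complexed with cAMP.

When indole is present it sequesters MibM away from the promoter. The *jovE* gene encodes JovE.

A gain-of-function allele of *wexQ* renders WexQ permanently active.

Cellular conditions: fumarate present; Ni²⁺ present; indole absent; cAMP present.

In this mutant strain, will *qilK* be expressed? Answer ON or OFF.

ON

WexQ is constitutively active in this strain.
Fumarate is present, so HaxT is active.
With repressor HaxT bound, *irpJ* is not transcribed.
So IrpJ is not produced.
With no repressor bound, *jovE* is transcribed.
So JovE is produced and active.
Indole is absent, so MibM is active.
cAMP is present, so GorS is active.
No repressor is bound and JovE and MibM and GorS are active, so *qilK* is transcribed.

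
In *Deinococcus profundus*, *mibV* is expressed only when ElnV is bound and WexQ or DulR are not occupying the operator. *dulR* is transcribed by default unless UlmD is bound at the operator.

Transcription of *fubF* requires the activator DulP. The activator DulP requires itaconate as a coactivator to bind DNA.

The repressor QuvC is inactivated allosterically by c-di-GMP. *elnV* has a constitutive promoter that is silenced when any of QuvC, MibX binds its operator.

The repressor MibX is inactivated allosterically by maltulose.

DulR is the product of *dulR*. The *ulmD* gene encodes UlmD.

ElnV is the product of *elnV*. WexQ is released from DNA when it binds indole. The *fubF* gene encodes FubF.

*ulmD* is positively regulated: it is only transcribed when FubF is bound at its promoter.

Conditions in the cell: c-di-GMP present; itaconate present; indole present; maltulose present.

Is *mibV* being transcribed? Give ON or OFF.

ON

Indole is present, so WexQ is inactive.
c-di-GMP is present, so QuvC is inactive.
Maltulose is present, so MibX is inactive.
With no repressor bound, *elnV* is transcribed.
So ElnV is produced and active.
Itaconate is present, so DulP is active.
No repressor is bound and DulP is active, so *fubF* is transcribed.
So FubF is produced and active.
No repressor is bound and FubF is active, so *ulmD* is transcribed.
So UlmD is produced and active.
With repressor UlmD bound, *dulR* is not transcribed.
So DulR is not produced.
No repressor is bound and ElnV is active, so *mibV* is transcribed.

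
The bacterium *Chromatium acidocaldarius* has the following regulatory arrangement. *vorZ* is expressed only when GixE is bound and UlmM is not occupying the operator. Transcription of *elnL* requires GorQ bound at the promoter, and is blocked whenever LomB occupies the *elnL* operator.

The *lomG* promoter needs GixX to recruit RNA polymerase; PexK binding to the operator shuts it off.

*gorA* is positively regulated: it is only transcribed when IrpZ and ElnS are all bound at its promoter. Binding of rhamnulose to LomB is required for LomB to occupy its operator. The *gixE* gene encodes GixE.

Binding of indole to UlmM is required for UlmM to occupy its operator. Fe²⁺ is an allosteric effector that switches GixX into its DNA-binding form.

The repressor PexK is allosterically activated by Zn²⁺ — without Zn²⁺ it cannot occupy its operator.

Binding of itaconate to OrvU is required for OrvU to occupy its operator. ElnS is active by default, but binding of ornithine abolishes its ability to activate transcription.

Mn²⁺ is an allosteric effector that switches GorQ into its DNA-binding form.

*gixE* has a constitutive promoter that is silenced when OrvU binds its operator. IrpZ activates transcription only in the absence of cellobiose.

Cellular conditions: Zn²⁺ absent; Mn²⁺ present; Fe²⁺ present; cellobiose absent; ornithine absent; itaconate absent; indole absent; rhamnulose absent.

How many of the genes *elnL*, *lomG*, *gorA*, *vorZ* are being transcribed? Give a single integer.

Rhamnulose is absent, so LomB is inactive.
Mn²⁺ is present, so GorQ is active.
No repressor is bound and GorQ is active, so *elnL* is transcribed.
→ *elnL* is ON.
Zn²⁺ is absent, so PexK is inactive.
Fe²⁺ is present, so GixX is active.
No repressor is bound and GixX is active, so *lomG* is transcribed.
→ *lomG* is ON.
Cellobiose is absent, so IrpZ is active.
Ornithine is absent, so ElnS is active.
No repressor is bound and IrpZ and ElnS are active, so *gorA* is transcribed.
→ *gorA* is ON.
Itaconate is absent, so OrvU is inactive.
With no repressor bound, *gixE* is transcribed.
So GixE is produced and active.
Indole is absent, so UlmM is inactive.
No repressor is bound and GixE is active, so *vorZ* is transcribed.
→ *vorZ* is ON.
4 of the 4 genes are transcribed.

4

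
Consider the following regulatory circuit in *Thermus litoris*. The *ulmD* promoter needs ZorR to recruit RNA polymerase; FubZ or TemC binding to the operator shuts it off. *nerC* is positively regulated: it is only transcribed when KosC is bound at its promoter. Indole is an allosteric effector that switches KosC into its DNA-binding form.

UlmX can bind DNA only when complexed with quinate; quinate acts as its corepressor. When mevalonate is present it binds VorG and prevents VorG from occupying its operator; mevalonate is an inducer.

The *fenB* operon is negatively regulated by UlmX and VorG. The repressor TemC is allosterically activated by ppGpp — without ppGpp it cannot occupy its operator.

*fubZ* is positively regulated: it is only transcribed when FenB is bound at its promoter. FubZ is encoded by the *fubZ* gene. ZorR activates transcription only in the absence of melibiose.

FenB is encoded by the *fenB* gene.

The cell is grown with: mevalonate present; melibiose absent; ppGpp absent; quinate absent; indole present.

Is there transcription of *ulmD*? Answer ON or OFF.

OFF

Quinate is absent, so UlmX is inactive.
Mevalonate is present, so VorG is inactive.
With no repressor bound, *fenB* is transcribed.
So FenB is produced and active.
No repressor is bound and FenB is active, so *fubZ* is transcribed.
So FubZ is produced and active.
Melibiose is absent, so ZorR is active.
ppGpp is absent, so TemC is inactive.
With repressor FubZ bound, *ulmD* is not transcribed.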